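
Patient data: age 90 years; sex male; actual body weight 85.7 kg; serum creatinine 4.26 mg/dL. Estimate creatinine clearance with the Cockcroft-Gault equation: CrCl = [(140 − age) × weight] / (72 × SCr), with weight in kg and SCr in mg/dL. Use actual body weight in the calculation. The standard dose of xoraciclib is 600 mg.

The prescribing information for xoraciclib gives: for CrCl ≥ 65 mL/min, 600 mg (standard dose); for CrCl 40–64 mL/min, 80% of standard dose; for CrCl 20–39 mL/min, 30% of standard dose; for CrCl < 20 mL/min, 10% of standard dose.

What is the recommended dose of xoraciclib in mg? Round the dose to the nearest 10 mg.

60 mg

CrCl = (140 − 90) × 85.7 / (72 × 4.26) = 4285.0 / 306.72 ≈ 14.0 mL/min
CrCl ≈ 14 mL/min → bracket < 20 mL/min.
10% of 600 mg = 60 mg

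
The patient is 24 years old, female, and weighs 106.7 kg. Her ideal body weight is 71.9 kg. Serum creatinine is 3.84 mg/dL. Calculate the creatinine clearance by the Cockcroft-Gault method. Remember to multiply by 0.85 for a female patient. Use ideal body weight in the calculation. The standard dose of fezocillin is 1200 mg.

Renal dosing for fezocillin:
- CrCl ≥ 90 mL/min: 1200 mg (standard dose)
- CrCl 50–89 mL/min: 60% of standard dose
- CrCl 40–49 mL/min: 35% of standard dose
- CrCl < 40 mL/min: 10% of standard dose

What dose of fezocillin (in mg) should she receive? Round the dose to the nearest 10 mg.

CrCl = (140 − 24) × 71.9 / (72 × 3.84) × 0.85 = 8340.4 / 276.48 × 0.85 ≈ 25.6 mL/min
CrCl ≈ 26 mL/min → bracket < 40 mL/min.
10% of 1200 mg = 120 mg

120 mg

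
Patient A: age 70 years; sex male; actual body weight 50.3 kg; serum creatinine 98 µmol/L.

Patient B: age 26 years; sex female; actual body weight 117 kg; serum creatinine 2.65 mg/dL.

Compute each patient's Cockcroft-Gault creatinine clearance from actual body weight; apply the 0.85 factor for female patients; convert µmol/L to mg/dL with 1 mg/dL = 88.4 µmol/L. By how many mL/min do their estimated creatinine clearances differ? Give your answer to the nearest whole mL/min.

15 mL/min

Patient A: SCr = 98 / 88.4 = 1.109 mg/dL
Patient A: CrCl = (140 − 70) × 50.3 / (72 × 1.109) = 3521.0 / 79.85 ≈ 44.1 mL/min
Patient B: CrCl = (140 − 26) × 117 / (72 × 2.65) × 0.85 = 13338.0 / 190.80 × 0.85 ≈ 59.4 mL/min
|44.1 − 59.4| = 15.3 mL/min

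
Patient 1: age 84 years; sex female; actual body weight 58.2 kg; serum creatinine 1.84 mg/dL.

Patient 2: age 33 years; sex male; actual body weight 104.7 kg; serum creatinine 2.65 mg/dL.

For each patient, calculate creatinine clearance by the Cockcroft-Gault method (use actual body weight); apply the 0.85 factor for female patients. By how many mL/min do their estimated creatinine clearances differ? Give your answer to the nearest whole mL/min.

38 mL/min

Patient 1: CrCl = (140 − 84) × 58.2 / (72 × 1.84) × 0.85 = 3259.2 / 132.48 × 0.85 ≈ 20.9 mL/min
Patient 2: CrCl = (140 − 33) × 104.7 / (72 × 2.65) = 11202.9 / 190.80 ≈ 58.7 mL/min
|20.9 − 58.7| = 37.8 mL/min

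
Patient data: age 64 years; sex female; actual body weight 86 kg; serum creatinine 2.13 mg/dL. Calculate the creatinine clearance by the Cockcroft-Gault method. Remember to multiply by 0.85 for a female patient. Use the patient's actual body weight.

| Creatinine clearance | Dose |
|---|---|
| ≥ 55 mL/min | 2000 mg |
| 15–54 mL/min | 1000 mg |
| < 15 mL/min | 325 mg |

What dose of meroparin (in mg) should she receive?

1000 mg

CrCl = (140 − 64) × 86 / (72 × 2.13) × 0.85 = 6536.0 / 153.36 × 0.85 ≈ 36.2 mL/min
CrCl ≈ 36 mL/min → bracket 15–54 mL/min.
Dose for this bracket: 1000 mg.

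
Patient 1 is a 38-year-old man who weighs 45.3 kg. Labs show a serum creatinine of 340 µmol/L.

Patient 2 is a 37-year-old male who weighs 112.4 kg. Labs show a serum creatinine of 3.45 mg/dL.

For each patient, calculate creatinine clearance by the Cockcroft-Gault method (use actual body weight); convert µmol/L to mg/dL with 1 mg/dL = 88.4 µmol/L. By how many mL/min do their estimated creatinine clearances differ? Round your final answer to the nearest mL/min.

30 mL/min

Patient 1: SCr = 340 / 88.4 = 3.846 mg/dL
Patient 1: CrCl = (140 − 38) × 45.3 / (72 × 3.846) = 4620.6 / 276.91 ≈ 16.7 mL/min
Patient 2: CrCl = (140 − 37) × 112.4 / (72 × 3.45) = 11577.2 / 248.40 ≈ 46.6 mL/min
|16.7 − 46.6| = 29.9 mL/min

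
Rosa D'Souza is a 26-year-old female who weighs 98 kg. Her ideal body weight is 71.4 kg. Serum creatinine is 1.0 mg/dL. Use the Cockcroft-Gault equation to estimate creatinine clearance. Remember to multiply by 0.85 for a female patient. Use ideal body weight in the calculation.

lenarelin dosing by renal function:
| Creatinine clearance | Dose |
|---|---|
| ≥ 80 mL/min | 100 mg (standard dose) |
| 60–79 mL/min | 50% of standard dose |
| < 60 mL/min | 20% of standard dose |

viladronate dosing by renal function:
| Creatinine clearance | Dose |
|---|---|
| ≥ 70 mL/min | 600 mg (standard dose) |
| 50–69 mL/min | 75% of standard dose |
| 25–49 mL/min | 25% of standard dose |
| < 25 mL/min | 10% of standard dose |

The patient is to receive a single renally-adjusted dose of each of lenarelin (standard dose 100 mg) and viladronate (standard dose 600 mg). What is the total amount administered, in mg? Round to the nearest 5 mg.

CrCl = (140 − 26) × 71.4 / (72 × 1) × 0.85 = 8139.6 / 72.00 × 0.85 ≈ 96.1 mL/min
CrCl ≈ 96 mL/min.
lenarelin: ≥ 80 mL/min → 100% of 100 mg = 100 mg.
viladronate: ≥ 70 mL/min → 100% of 600 mg = 600 mg.
Total = 100 + 600 = 700 mg.

700 mg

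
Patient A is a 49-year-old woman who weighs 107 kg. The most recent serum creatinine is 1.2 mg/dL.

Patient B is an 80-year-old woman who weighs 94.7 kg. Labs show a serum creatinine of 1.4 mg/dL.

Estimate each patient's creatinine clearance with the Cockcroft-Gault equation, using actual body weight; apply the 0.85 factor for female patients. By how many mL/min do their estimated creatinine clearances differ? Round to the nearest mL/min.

Patient A: CrCl = (140 − 49) × 107 / (72 × 1.2) × 0.85 = 9737.0 / 86.40 × 0.85 ≈ 95.8 mL/min
Patient B: CrCl = (140 − 80) × 94.7 / (72 × 1.4) × 0.85 = 5682.0 / 100.80 × 0.85 ≈ 47.9 mL/min
|95.8 − 47.9| = 47.9 mL/min

48 mL/min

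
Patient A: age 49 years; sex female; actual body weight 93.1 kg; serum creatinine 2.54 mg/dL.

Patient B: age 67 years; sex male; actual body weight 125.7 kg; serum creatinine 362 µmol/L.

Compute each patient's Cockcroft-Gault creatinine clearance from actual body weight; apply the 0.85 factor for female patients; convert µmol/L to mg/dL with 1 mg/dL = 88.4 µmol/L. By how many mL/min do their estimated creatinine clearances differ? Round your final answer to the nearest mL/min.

Patient A: CrCl = (140 − 49) × 93.1 / (72 × 2.54) × 0.85 = 8472.1 / 182.88 × 0.85 ≈ 39.4 mL/min
Patient B: SCr = 362 / 88.4 = 4.095 mg/dL
Patient B: CrCl = (140 − 67) × 125.7 / (72 × 4.095) = 9176.1 / 294.84 ≈ 31.1 mL/min
|39.4 − 31.1| = 8.3 mL/min

8 mL/min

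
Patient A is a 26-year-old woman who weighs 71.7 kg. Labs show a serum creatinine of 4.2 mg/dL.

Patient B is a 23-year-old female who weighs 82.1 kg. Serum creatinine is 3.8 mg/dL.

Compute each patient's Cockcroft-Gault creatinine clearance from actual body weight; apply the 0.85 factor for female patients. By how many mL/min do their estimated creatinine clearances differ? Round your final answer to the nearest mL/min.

Patient A: CrCl = (140 − 26) × 71.7 / (72 × 4.2) × 0.85 = 8173.8 / 302.40 × 0.85 ≈ 23.0 mL/min
Patient B: CrCl = (140 − 23) × 82.1 / (72 × 3.8) × 0.85 = 9605.7 / 273.60 × 0.85 ≈ 29.8 mL/min
|23.0 − 29.8| = 6.8 mL/min

7 mL/min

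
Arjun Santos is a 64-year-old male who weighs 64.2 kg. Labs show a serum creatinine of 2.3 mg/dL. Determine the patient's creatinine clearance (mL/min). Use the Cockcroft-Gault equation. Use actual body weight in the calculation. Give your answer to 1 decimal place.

29.5 mL/min

CrCl = (140 − 64) × 64.2 / (72 × 2.3) = 4879.2 / 165.60 ≈ 29.5 mL/min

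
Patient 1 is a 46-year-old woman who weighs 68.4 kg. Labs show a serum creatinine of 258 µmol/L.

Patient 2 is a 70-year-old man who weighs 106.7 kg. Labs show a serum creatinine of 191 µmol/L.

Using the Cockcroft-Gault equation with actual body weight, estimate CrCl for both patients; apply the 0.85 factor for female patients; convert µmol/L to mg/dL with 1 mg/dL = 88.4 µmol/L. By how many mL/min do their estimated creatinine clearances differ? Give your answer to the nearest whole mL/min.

22 mL/min

Patient 1: SCr = 258 / 88.4 = 2.919 mg/dL
Patient 1: CrCl = (140 − 46) × 68.4 / (72 × 2.919) × 0.85 = 6429.6 / 210.17 × 0.85 ≈ 26.0 mL/min
Patient 2: SCr = 191 / 88.4 = 2.161 mg/dL
Patient 2: CrCl = (140 − 70) × 106.7 / (72 × 2.161) = 7469.0 / 155.59 ≈ 48.0 mL/min
|26.0 − 48.0| = 22.0 mL/min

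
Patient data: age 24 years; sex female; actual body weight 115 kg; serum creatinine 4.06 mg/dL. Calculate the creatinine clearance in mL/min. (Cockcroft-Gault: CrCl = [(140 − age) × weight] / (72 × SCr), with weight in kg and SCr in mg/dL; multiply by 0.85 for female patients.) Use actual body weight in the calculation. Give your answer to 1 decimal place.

CrCl = (140 − 24) × 115 / (72 × 4.06) × 0.85 = 13340.0 / 292.32 × 0.85 ≈ 38.8 mL/min

38.8 mL/min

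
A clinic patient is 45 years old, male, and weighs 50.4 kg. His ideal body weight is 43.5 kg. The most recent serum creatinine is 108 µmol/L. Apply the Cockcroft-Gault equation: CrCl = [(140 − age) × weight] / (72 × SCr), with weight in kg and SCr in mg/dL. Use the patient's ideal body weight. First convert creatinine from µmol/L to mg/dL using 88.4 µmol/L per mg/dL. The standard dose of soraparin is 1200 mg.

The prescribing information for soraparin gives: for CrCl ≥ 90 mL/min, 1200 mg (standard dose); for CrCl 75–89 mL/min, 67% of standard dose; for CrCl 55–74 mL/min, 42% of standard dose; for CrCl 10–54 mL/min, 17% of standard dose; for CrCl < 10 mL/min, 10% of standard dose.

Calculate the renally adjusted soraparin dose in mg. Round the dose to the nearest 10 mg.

200 mg

SCr = 108 / 88.4 = 1.222 mg/dL
CrCl = (140 − 45) × 43.5 / (72 × 1.222) = 4132.5 / 87.98 ≈ 47.0 mL/min
CrCl ≈ 47 mL/min → bracket 10–54 mL/min.
17% of 1200 mg = 204 mg → 200 mg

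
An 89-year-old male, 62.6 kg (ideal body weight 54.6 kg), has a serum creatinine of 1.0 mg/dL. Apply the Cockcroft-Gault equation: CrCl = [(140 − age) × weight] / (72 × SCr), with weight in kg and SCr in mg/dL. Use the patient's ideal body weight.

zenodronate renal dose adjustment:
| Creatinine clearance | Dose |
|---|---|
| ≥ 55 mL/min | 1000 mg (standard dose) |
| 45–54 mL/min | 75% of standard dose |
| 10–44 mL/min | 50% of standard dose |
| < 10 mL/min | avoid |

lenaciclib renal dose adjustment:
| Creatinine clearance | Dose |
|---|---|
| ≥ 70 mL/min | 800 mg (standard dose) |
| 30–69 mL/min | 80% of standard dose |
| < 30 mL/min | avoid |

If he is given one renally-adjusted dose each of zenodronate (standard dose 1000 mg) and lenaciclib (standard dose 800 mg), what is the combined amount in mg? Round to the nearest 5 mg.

1140 mg

CrCl = (140 − 89) × 54.6 / (72 × 1) = 2784.6 / 72.00 ≈ 38.7 mL/min
CrCl ≈ 39 mL/min.
zenodronate: 10–44 mL/min → 50% of 1000 mg = 500 mg.
lenaciclib: 30–69 mL/min → 80% of 800 mg = 640 mg.
Total = 500 + 640 = 1140 mg.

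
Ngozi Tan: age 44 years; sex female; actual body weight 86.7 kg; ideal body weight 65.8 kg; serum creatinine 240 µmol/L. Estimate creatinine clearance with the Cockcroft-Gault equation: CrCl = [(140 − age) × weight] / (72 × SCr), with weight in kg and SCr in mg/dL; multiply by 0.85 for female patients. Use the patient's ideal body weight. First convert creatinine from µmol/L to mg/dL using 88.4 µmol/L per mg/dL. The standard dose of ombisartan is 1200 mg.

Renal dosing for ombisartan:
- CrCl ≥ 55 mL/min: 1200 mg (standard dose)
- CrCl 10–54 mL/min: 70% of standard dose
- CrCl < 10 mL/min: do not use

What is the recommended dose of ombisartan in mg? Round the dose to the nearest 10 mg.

SCr = 240 / 88.4 = 2.715 mg/dL
CrCl = (140 − 44) × 65.8 / (72 × 2.715) × 0.85 = 6316.8 / 195.48 × 0.85 ≈ 27.5 mL/min
CrCl ≈ 27 mL/min → bracket 10–54 mL/min.
70% of 1200 mg = 840 mg

840 mg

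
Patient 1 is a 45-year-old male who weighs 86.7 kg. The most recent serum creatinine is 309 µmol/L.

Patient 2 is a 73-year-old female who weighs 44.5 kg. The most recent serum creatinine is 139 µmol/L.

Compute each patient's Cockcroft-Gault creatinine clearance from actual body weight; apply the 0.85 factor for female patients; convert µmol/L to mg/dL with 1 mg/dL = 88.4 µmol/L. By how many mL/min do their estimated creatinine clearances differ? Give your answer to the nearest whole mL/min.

Patient 1: SCr = 309 / 88.4 = 3.495 mg/dL
Patient 1: CrCl = (140 − 45) × 86.7 / (72 × 3.495) = 8236.5 / 251.64 ≈ 32.7 mL/min
Patient 2: SCr = 139 / 88.4 = 1.572 mg/dL
Patient 2: CrCl = (140 − 73) × 44.5 / (72 × 1.572) × 0.85 = 2981.5 / 113.18 × 0.85 ≈ 22.4 mL/min
|32.7 − 22.4| = 10.3 mL/min

10 mL/min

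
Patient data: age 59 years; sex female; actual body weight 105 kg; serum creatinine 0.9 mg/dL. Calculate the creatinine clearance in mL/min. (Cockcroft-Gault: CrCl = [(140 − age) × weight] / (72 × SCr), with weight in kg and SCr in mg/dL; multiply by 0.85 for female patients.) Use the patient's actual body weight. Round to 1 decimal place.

111.6 mL/min

CrCl = (140 − 59) × 105 / (72 × 0.9) × 0.85 = 8505.0 / 64.80 × 0.85 ≈ 111.6 mL/min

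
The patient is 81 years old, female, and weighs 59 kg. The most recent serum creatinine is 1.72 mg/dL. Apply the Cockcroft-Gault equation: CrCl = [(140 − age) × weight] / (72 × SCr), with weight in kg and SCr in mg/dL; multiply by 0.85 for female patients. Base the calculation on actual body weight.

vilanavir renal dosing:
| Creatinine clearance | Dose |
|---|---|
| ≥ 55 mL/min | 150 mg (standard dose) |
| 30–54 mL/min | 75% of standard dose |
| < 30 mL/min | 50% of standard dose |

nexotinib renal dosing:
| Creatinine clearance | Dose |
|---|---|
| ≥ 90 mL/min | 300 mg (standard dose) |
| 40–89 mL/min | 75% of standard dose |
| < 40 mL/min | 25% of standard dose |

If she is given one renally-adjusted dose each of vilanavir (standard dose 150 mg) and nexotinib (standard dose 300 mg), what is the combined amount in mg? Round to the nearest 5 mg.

CrCl = (140 − 81) × 59 / (72 × 1.72) × 0.85 = 3481.0 / 123.84 × 0.85 ≈ 23.9 mL/min
CrCl ≈ 24 mL/min.
vilanavir: < 30 mL/min → 50% of 150 mg = 75 mg.
nexotinib: < 40 mL/min → 25% of 300 mg = 75 mg.
Total = 75 + 75 = 150 mg.

150 mg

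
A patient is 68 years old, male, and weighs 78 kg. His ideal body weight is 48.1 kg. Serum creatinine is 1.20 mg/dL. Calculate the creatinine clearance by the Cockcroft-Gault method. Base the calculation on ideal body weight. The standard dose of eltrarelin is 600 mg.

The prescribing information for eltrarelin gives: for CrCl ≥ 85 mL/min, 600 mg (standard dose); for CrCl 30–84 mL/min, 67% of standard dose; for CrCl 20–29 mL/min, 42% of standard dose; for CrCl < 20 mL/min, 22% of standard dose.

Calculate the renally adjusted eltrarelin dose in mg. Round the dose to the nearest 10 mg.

400 mg

CrCl = (140 − 68) × 48.1 / (72 × 1.2) = 3463.2 / 86.40 ≈ 40.1 mL/min
CrCl ≈ 40 mL/min → bracket 30–84 mL/min.
67% of 600 mg = 402 mg → 400 mg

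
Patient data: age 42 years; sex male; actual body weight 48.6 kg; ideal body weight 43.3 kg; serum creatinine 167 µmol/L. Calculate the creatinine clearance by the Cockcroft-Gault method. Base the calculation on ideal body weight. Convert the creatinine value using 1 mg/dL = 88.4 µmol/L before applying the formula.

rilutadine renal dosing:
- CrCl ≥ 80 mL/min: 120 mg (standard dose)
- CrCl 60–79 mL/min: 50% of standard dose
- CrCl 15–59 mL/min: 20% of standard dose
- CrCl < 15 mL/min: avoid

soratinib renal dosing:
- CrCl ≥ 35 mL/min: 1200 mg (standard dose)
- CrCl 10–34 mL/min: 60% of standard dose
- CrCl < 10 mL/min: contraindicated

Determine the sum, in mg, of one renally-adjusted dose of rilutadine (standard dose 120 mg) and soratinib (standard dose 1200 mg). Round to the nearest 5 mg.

SCr = 167 / 88.4 = 1.889 mg/dL
CrCl = (140 − 42) × 43.3 / (72 × 1.889) = 4243.4 / 136.01 ≈ 31.2 mL/min
CrCl ≈ 31 mL/min.
rilutadine: 15–59 mL/min → 20% of 120 mg = 24 mg.
soratinib: 10–34 mL/min → 60% of 1200 mg = 720 mg.
Total = 24 + 720 = 744 mg.

745 mg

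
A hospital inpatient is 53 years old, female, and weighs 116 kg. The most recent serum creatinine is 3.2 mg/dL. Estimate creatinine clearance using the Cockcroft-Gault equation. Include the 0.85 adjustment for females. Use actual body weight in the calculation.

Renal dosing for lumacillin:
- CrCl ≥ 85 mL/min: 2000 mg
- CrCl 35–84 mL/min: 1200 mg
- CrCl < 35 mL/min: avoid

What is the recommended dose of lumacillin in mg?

1200 mg

CrCl = (140 − 53) × 116 / (72 × 3.2) × 0.85 = 10092.0 / 230.40 × 0.85 ≈ 37.2 mL/min
CrCl ≈ 37 mL/min → bracket 35–84 mL/min.
Dose for this bracket: 1200 mg.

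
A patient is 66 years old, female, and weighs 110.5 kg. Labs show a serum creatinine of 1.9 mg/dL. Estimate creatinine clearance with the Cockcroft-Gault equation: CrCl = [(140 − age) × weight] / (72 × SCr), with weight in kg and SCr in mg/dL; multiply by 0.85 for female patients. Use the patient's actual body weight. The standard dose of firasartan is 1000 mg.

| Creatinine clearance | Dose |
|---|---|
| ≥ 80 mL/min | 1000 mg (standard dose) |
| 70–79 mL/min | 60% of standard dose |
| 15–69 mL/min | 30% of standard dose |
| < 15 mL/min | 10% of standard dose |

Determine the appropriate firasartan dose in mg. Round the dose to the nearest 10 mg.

CrCl = (140 − 66) × 110.5 / (72 × 1.9) × 0.85 = 8177.0 / 136.80 × 0.85 ≈ 50.8 mL/min
CrCl ≈ 51 mL/min → bracket 15–69 mL/min.
30% of 1000 mg = 300 mg

300 mg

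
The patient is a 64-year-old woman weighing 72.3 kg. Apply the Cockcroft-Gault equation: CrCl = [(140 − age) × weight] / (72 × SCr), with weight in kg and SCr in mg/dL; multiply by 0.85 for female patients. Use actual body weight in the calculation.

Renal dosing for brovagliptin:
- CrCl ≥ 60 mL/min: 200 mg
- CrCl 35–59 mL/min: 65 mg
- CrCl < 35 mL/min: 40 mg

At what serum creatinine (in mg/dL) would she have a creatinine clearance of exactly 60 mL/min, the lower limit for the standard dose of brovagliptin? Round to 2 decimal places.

1.08 mg/dL

Standard dose requires CrCl ≥ 60 mL/min.
Set (140 − 64) × 72.3 × 0.85 / (72 × SCr) = 60
SCr = (140 − 64) × 72.3 × 0.85 / (72 × 60) = 1.081 mg/dL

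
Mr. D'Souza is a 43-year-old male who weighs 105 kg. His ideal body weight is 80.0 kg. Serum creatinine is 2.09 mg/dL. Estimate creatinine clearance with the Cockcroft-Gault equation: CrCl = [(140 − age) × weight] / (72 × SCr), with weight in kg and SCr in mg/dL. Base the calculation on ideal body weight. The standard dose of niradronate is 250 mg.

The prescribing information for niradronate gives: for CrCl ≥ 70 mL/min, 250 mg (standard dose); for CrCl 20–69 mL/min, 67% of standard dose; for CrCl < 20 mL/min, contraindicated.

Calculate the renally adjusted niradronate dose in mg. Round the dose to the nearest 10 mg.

CrCl = (140 − 43) × 80 / (72 × 2.09) = 7760.0 / 150.48 ≈ 51.6 mL/min
CrCl ≈ 52 mL/min → bracket 20–69 mL/min.
67% of 250 mg = 167.5 mg → 170 mg

170 mg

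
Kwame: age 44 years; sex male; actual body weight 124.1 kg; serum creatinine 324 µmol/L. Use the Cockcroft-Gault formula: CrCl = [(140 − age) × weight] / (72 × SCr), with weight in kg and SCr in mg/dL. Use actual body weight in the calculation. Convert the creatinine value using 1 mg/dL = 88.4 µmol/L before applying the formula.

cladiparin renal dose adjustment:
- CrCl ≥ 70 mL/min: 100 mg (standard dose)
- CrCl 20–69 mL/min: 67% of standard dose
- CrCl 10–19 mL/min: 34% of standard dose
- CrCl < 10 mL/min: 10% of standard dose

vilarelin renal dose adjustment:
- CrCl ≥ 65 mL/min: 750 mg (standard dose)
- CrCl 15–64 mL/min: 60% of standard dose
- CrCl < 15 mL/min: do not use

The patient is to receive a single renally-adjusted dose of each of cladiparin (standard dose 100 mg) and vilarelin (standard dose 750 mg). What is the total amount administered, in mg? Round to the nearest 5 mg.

SCr = 324 / 88.4 = 3.665 mg/dL
CrCl = (140 − 44) × 124.1 / (72 × 3.665) = 11913.6 / 263.88 ≈ 45.1 mL/min
CrCl ≈ 45 mL/min.
cladiparin: 20–69 mL/min → 67% of 100 mg = 67 mg.
vilarelin: 15–64 mL/min → 60% of 750 mg = 450 mg.
Total = 67 + 450 = 517 mg.

515 mg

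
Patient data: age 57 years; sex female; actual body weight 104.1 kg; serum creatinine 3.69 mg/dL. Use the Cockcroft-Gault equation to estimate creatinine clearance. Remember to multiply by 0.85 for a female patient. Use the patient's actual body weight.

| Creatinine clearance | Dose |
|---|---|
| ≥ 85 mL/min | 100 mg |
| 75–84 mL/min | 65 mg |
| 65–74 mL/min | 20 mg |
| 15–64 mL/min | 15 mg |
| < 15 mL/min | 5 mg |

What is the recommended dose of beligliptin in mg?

CrCl = (140 − 57) × 104.1 / (72 × 3.69) × 0.85 = 8640.3 / 265.68 × 0.85 ≈ 27.6 mL/min
CrCl ≈ 28 mL/min → bracket 15–64 mL/min.
Dose for this bracket: 15 mg.

15 mg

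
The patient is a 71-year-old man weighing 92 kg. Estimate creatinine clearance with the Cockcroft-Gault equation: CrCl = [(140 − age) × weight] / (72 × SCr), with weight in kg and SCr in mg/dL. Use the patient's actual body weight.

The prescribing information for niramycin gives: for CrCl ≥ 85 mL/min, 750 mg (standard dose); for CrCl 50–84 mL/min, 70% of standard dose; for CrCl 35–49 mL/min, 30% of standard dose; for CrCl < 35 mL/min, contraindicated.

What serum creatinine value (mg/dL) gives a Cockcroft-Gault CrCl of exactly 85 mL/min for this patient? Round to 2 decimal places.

Standard dose requires CrCl ≥ 85 mL/min.
Set (140 − 71) × 92 / (72 × SCr) = 85
SCr = (140 − 71) × 92 / (72 × 85) = 1.037 mg/dL

1.04 mg/dL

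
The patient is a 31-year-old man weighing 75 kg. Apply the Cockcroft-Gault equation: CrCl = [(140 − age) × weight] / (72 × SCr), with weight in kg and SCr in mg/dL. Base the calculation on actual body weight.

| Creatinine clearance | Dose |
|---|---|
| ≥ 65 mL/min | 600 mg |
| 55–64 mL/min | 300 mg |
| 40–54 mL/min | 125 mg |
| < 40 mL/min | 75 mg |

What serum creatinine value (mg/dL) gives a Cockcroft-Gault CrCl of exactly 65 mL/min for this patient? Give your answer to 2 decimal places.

1.75 mg/dL

Standard dose requires CrCl ≥ 65 mL/min.
Set (140 − 31) × 75 / (72 × SCr) = 65
SCr = (140 − 31) × 75 / (72 × 65) = 1.747 mg/dL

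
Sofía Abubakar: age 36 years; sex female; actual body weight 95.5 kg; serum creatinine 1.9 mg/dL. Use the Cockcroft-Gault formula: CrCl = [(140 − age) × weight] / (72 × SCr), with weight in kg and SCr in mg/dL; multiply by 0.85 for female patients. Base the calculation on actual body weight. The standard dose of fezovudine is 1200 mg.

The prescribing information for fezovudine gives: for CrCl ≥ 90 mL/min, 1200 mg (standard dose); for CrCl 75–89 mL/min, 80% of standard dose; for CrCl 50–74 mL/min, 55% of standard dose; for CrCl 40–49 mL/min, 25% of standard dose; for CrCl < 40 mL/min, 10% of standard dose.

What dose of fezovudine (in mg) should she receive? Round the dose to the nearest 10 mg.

CrCl = (140 − 36) × 95.5 / (72 × 1.9) × 0.85 = 9932.0 / 136.80 × 0.85 ≈ 61.7 mL/min
CrCl ≈ 62 mL/min → bracket 50–74 mL/min.
55% of 1200 mg = 660 mg

660 mg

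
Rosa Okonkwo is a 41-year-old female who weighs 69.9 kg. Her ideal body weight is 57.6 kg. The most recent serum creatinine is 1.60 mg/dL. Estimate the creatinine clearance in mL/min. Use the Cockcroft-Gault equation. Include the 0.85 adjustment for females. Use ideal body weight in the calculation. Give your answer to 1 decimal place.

42.1 mL/min

CrCl = (140 − 41) × 57.6 / (72 × 1.6) × 0.85 = 5702.4 / 115.20 × 0.85 ≈ 42.1 mL/min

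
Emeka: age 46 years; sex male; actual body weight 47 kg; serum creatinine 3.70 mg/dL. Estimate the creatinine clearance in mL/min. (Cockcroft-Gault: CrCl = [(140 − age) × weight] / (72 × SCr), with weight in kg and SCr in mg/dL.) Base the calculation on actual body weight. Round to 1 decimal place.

16.6 mL/min

CrCl = (140 − 46) × 47 / (72 × 3.7) = 4418.0 / 266.40 ≈ 16.6 mL/min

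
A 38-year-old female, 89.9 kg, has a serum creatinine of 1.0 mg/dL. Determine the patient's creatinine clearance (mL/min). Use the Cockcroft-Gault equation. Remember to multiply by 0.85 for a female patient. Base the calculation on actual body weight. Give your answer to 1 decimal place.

CrCl = (140 − 38) × 89.9 / (72 × 1) × 0.85 = 9169.8 / 72.00 × 0.85 ≈ 108.3 mL/min

108.3 mL/min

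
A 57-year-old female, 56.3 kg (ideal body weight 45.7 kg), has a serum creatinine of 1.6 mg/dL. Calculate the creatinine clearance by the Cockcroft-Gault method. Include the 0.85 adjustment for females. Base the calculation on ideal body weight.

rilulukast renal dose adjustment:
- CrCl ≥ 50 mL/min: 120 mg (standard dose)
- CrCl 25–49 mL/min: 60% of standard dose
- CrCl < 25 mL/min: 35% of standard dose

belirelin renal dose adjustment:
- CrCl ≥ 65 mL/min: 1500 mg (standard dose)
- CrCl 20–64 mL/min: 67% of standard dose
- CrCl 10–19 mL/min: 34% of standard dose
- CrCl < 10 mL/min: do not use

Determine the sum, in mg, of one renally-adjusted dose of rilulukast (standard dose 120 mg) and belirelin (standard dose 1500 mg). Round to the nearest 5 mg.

1075 mg

CrCl = (140 − 57) × 45.7 / (72 × 1.6) × 0.85 = 3793.1 / 115.20 × 0.85 ≈ 28.0 mL/min
CrCl ≈ 28 mL/min.
rilulukast: 25–49 mL/min → 60% of 120 mg = 72 mg.
belirelin: 20–64 mL/min → 67% of 1500 mg = 1005 mg.
Total = 72 + 1005 = 1077 mg.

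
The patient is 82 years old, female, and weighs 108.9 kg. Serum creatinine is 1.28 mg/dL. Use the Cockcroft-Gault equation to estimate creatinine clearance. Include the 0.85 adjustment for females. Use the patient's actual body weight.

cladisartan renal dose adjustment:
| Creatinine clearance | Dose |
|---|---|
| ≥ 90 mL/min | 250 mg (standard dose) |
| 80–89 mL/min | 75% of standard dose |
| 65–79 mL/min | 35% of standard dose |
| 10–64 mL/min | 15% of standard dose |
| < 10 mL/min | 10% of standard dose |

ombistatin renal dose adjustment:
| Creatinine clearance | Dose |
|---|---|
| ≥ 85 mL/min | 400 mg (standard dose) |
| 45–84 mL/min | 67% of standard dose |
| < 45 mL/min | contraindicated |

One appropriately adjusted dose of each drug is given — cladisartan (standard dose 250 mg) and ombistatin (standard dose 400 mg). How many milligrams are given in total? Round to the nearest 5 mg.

CrCl = (140 − 82) × 108.9 / (72 × 1.28) × 0.85 = 6316.2 / 92.16 × 0.85 ≈ 58.3 mL/min
CrCl ≈ 58 mL/min.
cladisartan: 10–64 mL/min → 15% of 250 mg = 37.5 mg.
ombistatin: 45–84 mL/min → 67% of 400 mg = 268 mg.
Total = 37.5 + 268 = 305.5 mg.

305 mg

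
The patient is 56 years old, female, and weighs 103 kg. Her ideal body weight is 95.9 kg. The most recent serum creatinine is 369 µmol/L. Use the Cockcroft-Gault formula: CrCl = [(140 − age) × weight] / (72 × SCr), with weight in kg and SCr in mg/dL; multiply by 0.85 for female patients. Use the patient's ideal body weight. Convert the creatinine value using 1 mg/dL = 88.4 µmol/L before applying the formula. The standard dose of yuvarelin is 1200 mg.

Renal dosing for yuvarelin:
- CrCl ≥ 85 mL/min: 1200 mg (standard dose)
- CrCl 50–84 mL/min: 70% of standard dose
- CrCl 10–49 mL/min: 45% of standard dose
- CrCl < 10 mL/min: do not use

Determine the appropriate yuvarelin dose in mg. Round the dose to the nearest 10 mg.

SCr = 369 / 88.4 = 4.174 mg/dL
CrCl = (140 − 56) × 95.9 / (72 × 4.174) × 0.85 = 8055.6 / 300.53 × 0.85 ≈ 22.8 mL/min
CrCl ≈ 23 mL/min → bracket 10–49 mL/min.
45% of 1200 mg = 540 mg

540 mg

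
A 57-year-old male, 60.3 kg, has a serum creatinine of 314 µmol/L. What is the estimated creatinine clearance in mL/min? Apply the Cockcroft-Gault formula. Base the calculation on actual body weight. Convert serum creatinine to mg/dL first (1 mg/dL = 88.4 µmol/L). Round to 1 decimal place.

19.6 mL/min

SCr = 314 / 88.4 = 3.552 mg/dL
CrCl = (140 − 57) × 60.3 / (72 × 3.552) = 5004.9 / 255.74 ≈ 19.6 mL/min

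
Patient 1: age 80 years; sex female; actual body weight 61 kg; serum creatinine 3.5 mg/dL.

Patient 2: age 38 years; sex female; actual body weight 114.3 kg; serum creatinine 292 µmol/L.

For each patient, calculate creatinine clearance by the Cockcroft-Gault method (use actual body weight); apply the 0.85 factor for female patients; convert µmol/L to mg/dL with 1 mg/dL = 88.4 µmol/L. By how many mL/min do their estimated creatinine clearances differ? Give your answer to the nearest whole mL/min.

29 mL/min

Patient 1: CrCl = (140 − 80) × 61 / (72 × 3.5) × 0.85 = 3660.0 / 252.00 × 0.85 ≈ 12.3 mL/min
Patient 2: SCr = 292 / 88.4 = 3.303 mg/dL
Patient 2: CrCl = (140 − 38) × 114.3 / (72 × 3.303) × 0.85 = 11658.6 / 237.82 × 0.85 ≈ 41.7 mL/min
|12.3 − 41.7| = 29.4 mL/min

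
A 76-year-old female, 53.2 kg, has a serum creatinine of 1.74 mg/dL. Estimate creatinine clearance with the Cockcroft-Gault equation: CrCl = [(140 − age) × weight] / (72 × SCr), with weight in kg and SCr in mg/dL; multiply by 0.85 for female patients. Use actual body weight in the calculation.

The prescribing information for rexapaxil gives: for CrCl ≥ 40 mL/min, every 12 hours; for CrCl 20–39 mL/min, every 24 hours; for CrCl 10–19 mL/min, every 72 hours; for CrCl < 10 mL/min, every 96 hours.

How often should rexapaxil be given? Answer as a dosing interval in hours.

CrCl = (140 − 76) × 53.2 / (72 × 1.74) × 0.85 = 3404.8 / 125.28 × 0.85 ≈ 23.1 mL/min
CrCl ≈ 23 mL/min → bracket 20–39 mL/min → every 24 hours.

every 24 hours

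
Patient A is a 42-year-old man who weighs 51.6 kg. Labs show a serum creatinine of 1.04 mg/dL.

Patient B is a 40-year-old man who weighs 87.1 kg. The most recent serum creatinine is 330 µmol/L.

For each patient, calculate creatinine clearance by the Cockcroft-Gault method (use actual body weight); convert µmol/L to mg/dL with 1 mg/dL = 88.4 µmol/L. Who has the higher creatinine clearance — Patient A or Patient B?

Patient A: CrCl = (140 − 42) × 51.6 / (72 × 1.04) = 5056.8 / 74.88 ≈ 67.5 mL/min
Patient B: SCr = 330 / 88.4 = 3.733 mg/dL
Patient B: CrCl = (140 − 40) × 87.1 / (72 × 3.733) = 8710.0 / 268.78 ≈ 32.4 mL/min
67.5 vs 32.4 mL/min → Patient A is higher.

Patient A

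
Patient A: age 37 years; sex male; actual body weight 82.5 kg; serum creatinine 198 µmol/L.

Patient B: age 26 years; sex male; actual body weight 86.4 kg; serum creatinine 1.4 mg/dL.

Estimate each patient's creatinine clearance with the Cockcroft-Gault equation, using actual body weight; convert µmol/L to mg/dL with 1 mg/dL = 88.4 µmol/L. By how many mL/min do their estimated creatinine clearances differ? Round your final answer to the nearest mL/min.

Patient A: SCr = 198 / 88.4 = 2.24 mg/dL
Patient A: CrCl = (140 − 37) × 82.5 / (72 × 2.24) = 8497.5 / 161.28 ≈ 52.7 mL/min
Patient B: CrCl = (140 − 26) × 86.4 / (72 × 1.4) = 9849.6 / 100.80 ≈ 97.7 mL/min
|52.7 − 97.7| = 45.0 mL/min

45 mL/min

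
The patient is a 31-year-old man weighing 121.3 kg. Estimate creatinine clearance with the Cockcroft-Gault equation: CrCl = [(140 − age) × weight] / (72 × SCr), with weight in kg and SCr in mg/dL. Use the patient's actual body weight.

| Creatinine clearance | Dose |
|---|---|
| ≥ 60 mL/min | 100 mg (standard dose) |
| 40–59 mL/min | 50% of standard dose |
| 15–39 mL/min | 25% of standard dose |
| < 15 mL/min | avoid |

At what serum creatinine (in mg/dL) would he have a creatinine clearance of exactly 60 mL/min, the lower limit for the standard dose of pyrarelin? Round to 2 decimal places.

Standard dose requires CrCl ≥ 60 mL/min.
Set (140 − 31) × 121.3 / (72 × SCr) = 60
SCr = (140 − 31) × 121.3 / (72 × 60) = 3.061 mg/dL

3.06 mg/dL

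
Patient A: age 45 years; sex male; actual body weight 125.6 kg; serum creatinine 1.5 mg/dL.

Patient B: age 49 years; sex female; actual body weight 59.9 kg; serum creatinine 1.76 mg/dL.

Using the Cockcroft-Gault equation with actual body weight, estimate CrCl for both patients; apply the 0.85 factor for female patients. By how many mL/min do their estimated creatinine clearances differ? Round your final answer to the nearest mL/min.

74 mL/min

Patient A: CrCl = (140 − 45) × 125.6 / (72 × 1.5) = 11932.0 / 108.00 ≈ 110.5 mL/min
Patient B: CrCl = (140 − 49) × 59.9 / (72 × 1.76) × 0.85 = 5450.9 / 126.72 × 0.85 ≈ 36.6 mL/min
|110.5 − 36.6| = 73.9 mL/min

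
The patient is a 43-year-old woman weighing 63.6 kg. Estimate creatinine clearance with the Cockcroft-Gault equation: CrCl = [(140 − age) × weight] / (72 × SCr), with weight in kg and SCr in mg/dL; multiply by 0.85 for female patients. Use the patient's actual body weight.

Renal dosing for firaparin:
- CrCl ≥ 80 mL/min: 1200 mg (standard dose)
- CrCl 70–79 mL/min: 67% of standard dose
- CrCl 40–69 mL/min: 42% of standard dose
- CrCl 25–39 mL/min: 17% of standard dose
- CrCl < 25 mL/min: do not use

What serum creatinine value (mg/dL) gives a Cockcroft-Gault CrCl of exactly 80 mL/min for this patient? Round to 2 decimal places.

0.91 mg/dL

Standard dose requires CrCl ≥ 80 mL/min.
Set (140 − 43) × 63.6 × 0.85 / (72 × SCr) = 80
SCr = (140 − 43) × 63.6 × 0.85 / (72 × 80) = 0.910 mg/dL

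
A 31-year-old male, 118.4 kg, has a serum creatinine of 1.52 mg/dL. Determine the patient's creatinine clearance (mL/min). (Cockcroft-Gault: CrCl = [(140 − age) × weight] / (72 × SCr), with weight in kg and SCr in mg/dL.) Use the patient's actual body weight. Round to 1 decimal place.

CrCl = (140 − 31) × 118.4 / (72 × 1.52) = 12905.6 / 109.44 ≈ 117.9 mL/min

117.9 mL/min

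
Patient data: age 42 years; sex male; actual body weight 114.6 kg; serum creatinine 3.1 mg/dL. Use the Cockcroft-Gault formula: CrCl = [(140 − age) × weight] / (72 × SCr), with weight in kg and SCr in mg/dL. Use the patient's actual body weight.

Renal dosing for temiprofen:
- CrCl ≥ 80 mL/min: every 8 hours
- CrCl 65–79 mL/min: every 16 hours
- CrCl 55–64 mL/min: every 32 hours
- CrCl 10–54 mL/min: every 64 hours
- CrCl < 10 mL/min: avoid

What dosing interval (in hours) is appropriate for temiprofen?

every 64 hours

CrCl = (140 − 42) × 114.6 / (72 × 3.1) = 11230.8 / 223.20 ≈ 50.3 mL/min
CrCl ≈ 50 mL/min → bracket 10–54 mL/min → every 64 hours.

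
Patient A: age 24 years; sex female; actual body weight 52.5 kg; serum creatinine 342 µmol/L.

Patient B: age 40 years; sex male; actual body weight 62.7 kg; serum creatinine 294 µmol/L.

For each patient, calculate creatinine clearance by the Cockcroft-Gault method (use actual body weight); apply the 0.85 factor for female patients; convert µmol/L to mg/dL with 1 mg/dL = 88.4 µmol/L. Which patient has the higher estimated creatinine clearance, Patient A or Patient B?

Patient A: SCr = 342 / 88.4 = 3.869 mg/dL
Patient A: CrCl = (140 − 24) × 52.5 / (72 × 3.869) × 0.85 = 6090.0 / 278.57 × 0.85 ≈ 18.6 mL/min
Patient B: SCr = 294 / 88.4 = 3.326 mg/dL
Patient B: CrCl = (140 − 40) × 62.7 / (72 × 3.326) = 6270.0 / 239.47 ≈ 26.2 mL/min
18.6 vs 26.2 mL/min → Patient B is higher.

Patient B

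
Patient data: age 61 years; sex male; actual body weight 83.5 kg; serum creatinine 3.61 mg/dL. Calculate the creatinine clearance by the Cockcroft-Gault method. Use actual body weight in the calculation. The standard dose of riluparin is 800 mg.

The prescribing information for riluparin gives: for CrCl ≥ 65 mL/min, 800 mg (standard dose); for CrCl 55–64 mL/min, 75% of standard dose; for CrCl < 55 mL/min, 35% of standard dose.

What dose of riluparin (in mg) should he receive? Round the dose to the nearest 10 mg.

280 mg

CrCl = (140 − 61) × 83.5 / (72 × 3.61) = 6596.5 / 259.92 ≈ 25.4 mL/min
CrCl ≈ 25 mL/min → bracket < 55 mL/min.
35% of 800 mg = 280 mg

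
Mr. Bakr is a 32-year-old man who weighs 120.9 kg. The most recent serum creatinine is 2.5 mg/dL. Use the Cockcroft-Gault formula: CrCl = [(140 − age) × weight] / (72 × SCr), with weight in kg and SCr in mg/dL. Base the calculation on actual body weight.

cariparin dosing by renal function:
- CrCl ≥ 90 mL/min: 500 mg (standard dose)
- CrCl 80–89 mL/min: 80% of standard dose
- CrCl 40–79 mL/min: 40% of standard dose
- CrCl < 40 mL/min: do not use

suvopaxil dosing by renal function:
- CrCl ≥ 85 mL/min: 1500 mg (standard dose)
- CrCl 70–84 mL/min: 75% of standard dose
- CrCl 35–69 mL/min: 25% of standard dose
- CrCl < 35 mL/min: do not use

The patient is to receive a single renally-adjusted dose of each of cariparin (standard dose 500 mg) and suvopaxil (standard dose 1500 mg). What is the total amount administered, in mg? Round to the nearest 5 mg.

1325 mg

CrCl = (140 − 32) × 120.9 / (72 × 2.5) = 13057.2 / 180.00 ≈ 72.5 mL/min
CrCl ≈ 73 mL/min.
cariparin: 40–79 mL/min → 40% of 500 mg = 200 mg.
suvopaxil: 70–84 mL/min → 75% of 1500 mg = 1125 mg.
Total = 200 + 1125 = 1325 mg.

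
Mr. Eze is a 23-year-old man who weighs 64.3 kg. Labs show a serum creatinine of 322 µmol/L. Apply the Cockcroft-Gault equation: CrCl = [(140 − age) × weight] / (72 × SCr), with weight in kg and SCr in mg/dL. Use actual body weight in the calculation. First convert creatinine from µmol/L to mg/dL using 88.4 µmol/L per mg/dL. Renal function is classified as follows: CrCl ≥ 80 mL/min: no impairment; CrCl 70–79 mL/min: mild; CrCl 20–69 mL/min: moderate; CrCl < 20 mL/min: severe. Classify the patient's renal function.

moderate

SCr = 322 / 88.4 = 3.643 mg/dL
CrCl = (140 − 23) × 64.3 / (72 × 3.643) = 7523.1 / 262.30 ≈ 28.7 mL/min
29 mL/min falls in the 'moderate' range.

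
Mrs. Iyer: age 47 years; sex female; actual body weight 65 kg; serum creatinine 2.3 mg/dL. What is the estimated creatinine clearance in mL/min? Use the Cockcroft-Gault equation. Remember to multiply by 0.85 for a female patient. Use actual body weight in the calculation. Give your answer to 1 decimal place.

31.0 mL/min

CrCl = (140 − 47) × 65 / (72 × 2.3) × 0.85 = 6045.0 / 165.60 × 0.85 ≈ 31.0 mL/min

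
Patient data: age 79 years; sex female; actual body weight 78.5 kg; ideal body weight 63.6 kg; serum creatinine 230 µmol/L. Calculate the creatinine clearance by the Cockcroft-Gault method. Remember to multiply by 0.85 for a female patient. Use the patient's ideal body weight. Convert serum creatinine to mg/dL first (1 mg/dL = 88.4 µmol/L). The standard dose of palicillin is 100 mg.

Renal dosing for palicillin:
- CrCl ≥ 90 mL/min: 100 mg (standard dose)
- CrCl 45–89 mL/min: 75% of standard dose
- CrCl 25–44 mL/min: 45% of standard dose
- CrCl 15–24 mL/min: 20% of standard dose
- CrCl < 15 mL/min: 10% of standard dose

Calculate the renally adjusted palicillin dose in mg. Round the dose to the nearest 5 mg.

20 mg

SCr = 230 / 88.4 = 2.602 mg/dL
CrCl = (140 − 79) × 63.6 / (72 × 2.602) × 0.85 = 3879.6 / 187.34 × 0.85 ≈ 17.6 mL/min
CrCl ≈ 18 mL/min → bracket 15–24 mL/min.
20% of 100 mg = 20 mg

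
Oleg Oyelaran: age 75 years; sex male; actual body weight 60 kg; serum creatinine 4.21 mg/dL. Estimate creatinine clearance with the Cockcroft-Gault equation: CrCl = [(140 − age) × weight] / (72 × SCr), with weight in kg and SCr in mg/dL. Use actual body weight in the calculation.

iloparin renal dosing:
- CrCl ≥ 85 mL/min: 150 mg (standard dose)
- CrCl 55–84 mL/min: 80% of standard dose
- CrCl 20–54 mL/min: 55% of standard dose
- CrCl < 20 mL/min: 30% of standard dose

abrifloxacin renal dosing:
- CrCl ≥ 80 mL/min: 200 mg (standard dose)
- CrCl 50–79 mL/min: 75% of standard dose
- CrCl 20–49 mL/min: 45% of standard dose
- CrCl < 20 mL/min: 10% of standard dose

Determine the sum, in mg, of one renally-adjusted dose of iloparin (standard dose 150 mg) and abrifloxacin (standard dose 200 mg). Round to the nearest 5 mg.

65 mg

CrCl = (140 − 75) × 60 / (72 × 4.21) = 3900.0 / 303.12 ≈ 12.9 mL/min
CrCl ≈ 13 mL/min.
iloparin: < 20 mL/min → 30% of 150 mg = 45 mg.
abrifloxacin: < 20 mL/min → 10% of 200 mg = 20 mg.
Total = 45 + 20 = 65 mg.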